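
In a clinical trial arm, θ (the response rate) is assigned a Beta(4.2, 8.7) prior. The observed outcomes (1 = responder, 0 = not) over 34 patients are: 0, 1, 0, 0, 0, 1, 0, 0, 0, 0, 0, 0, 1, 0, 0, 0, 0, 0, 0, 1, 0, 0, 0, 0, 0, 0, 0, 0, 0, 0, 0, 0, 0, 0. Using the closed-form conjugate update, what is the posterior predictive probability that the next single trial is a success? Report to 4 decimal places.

0.1748

The Beta prior is conjugate to a Binomial/Bernoulli likelihood; the update adds successes to α and failures to β.
Posterior: Beta(α+k, β+n−k) = Beta(4.2+4, 8.7+30) = Beta(8.2, 38.7).
For a single future Bernoulli trial, P(success | data) = α/(α+β) = 0.1748.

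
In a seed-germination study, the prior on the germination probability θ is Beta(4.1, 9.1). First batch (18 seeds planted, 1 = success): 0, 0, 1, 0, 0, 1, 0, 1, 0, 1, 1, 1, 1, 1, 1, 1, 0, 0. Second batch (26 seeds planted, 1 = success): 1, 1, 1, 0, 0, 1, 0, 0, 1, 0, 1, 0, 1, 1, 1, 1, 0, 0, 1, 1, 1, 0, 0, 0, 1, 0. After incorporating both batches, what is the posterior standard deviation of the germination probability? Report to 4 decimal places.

0.0655

The Beta prior is conjugate to a Binomial/Bernoulli likelihood; the update adds successes to α and failures to β.
After batch 1: Beta(4.1+10, 9.1+8) = Beta(14.1, 17.1).
After batch 2: Beta(14.1+14, 17.1+12) = Beta(28.1, 29.1).
Var = αβ/((α+β)²(α+β+1)) = 28.1·29.1/(57.2²·58.2) = 0.00429422; SD = √0.00429422 = 0.0655.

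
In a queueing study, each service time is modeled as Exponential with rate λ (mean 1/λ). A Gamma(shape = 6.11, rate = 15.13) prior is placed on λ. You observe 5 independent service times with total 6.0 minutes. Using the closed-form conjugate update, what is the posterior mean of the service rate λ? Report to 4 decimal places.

0.5258

With a Gamma(shape α, rate β) prior on the exponential rate λ, the posterior after n observations with total T = Σxᵢ is Gamma(α+n, β+T).
Posterior: Gamma(6.11+5, 15.13+6.0) = Gamma(11.11, 21.13).
Posterior mean of λ = α/β = 11.11/21.13 = 0.5258.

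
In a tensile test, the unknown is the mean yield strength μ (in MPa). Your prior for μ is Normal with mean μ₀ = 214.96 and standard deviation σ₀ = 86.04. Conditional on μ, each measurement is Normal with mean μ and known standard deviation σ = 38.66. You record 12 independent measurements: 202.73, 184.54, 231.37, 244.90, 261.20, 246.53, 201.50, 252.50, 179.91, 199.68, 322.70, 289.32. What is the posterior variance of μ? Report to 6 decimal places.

122.488823

For Normal data with known variance σ², a Normal(μ₀, σ₀²) prior on μ is conjugate. Posterior precision = 1/σ₀² + n/σ²; posterior mean is the precision-weighted average of μ₀ and x̄.
σ₀² = 86.04² = 7402.8816, σ² = 38.66² = 1494.5956; σ² + n·σ₀² = 1494.5956 + 12·7402.8816 = 90329.1748.
Posterior precision = 1/σ₀² + n/σ² = 1/7402.8816 + 12/1494.5956 = (σ² + n·σ₀²)/(σ₀²σ²) = 90329.1748/(7402.8816·1494.5956); posterior variance σₙ² = σ₀²σ²/(σ² + n·σ₀²) = 7402.8816·1494.5956/90329.1748 = 122.488823.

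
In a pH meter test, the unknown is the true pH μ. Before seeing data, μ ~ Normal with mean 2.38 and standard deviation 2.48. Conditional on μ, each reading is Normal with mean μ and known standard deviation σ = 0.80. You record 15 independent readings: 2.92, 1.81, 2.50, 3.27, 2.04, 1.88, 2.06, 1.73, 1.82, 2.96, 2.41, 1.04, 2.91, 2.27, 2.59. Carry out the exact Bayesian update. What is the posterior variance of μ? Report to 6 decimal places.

For Normal data with known variance σ², a Normal(μ₀, σ₀²) prior on μ is conjugate. Posterior precision = 1/σ₀² + n/σ²; posterior mean is the precision-weighted average of μ₀ and x̄.
σ₀² = 2.48² = 6.1504, σ² = 0.80² = 0.64; σ² + n·σ₀² = 0.64 + 15·6.1504 = 92.896.
Posterior precision = 1/σ₀² + n/σ² = 1/6.1504 + 15/0.64 = (σ² + n·σ₀²)/(σ₀²σ²) = 92.896/(6.1504·0.64); posterior variance σₙ² = σ₀²σ²/(σ² + n·σ₀²) = 6.1504·0.64/92.896 = 0.042373.

0.042373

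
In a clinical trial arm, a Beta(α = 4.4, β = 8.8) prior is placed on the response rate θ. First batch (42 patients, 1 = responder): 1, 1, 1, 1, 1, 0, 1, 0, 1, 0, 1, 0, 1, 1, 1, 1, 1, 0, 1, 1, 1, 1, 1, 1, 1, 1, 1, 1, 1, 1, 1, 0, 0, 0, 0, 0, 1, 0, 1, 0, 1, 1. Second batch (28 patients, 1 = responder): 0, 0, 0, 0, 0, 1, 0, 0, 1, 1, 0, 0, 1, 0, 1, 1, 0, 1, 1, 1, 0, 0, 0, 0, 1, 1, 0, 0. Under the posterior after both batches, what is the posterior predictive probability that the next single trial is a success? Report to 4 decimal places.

The Beta prior is conjugate to a Binomial/Bernoulli likelihood; the update adds successes to α and failures to β.
After batch 1: Beta(4.4+30, 8.8+12) = Beta(34.4, 20.8).
After batch 2: Beta(34.4+11, 20.8+17) = Beta(45.4, 37.8).
For a single future Bernoulli trial, P(success | data) = α/(α+β) = 0.5457.

0.5457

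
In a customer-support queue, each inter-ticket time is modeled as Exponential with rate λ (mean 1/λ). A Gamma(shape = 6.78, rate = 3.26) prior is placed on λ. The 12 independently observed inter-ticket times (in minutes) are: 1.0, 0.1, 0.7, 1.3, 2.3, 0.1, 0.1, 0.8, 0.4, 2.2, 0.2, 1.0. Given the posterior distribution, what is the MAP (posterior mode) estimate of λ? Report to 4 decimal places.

With a Gamma(shape α, rate β) prior on the exponential rate λ, the posterior after n observations with total T = Σxᵢ is Gamma(α+n, β+T).
Sum of observations T = 10.2 minutes; n = 12.
Posterior: Gamma(6.78+12, 3.26+10.2) = Gamma(18.78, 13.46).
Mode = (α−1)/β = 1.3210.

1.3210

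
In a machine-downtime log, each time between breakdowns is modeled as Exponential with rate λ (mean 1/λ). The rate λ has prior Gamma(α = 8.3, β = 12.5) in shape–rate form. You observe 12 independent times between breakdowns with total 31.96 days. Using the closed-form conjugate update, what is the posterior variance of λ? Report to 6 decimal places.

0.010270

With a Gamma(shape α, rate β) prior on the exponential rate λ, the posterior after n observations with total T = Σxᵢ is Gamma(α+n, β+T).
Posterior: Gamma(8.3+12, 12.5+31.96) = Gamma(20.3, 44.46).
Var = α/β² = 0.010270.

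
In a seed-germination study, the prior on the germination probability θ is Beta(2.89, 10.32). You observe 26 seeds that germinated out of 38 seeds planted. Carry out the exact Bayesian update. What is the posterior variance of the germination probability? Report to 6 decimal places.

0.004710

The Beta prior is conjugate to a Binomial/Bernoulli likelihood; the update adds successes to α and failures to β.
Posterior: Beta(α+k, β+n−k) = Beta(2.89+26, 10.32+12) = Beta(28.89, 22.32).
Var = αβ/((α+β)²(α+β+1)) = 28.89·22.32/(51.21²·52.21) = 0.004710.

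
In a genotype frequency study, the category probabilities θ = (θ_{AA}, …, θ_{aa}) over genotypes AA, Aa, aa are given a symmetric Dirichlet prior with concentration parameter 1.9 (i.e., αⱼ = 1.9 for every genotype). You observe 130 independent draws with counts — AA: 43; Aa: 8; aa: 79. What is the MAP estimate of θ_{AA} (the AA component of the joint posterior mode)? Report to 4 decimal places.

0.3308

The Dirichlet prior is conjugate to the Multinomial likelihood: each posterior αⱼ = prior αⱼ + observed count nⱼ.
Posterior concentration: (44.9, 9.9, 80.9), total = 135.7.
Joint mode component: (α_{AA}−1)/(Σα−K) = 43.9/132.7 = 0.3308.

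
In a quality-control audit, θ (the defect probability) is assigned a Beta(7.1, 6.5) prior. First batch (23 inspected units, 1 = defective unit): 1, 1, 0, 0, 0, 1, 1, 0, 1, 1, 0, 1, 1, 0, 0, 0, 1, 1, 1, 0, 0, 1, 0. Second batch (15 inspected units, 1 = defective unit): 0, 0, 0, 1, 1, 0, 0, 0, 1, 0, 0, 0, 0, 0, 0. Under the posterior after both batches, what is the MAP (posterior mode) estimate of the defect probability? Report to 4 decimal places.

The Beta prior is conjugate to a Binomial/Bernoulli likelihood; the update adds successes to α and failures to β.
After batch 1: Beta(7.1+12, 6.5+11) = Beta(19.1, 17.5).
After batch 2: Beta(19.1+3, 17.5+12) = Beta(22.1, 29.5).
Mode of Beta(a,b) for a,b>1 is (a−1)/(a+b−2) = 21.1/49.6 = 0.4254.

0.4254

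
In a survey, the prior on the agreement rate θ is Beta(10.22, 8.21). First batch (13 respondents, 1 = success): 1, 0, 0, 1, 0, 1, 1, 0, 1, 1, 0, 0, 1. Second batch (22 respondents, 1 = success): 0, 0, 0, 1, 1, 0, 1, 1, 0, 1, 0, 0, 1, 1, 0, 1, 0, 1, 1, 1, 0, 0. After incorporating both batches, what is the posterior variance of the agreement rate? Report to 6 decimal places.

0.004578

The Beta prior is conjugate to a Binomial/Bernoulli likelihood; the update adds successes to α and failures to β.
After batch 1: Beta(10.22+7, 8.21+6) = Beta(17.22, 14.21).
After batch 2: Beta(17.22+11, 14.21+11) = Beta(28.22, 25.21).
Var = αβ/((α+β)²(α+β+1)) = 28.22·25.21/(53.43²·54.43) = 0.004578.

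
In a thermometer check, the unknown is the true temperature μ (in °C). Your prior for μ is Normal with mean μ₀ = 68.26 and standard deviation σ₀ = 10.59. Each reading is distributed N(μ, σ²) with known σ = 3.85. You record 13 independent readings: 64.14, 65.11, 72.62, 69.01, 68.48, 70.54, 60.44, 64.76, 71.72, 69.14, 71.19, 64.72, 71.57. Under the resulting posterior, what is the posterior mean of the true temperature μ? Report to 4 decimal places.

For Normal data with known variance σ², a Normal(μ₀, σ₀²) prior on μ is conjugate. Posterior precision = 1/σ₀² + n/σ²; posterior mean is the precision-weighted average of μ₀ and x̄.
Σxᵢ = 64.14 + 65.11 + 72.62 + 69.01 + 68.48 + 70.54 + 60.44 + 64.76 + 71.72 + 69.14 + 71.19 + 64.72 + 71.57 = 883.44, so n·x̄ = 883.44.
σ₀² = 10.59² = 112.1481, σ² = 3.85² = 14.8225; σ² + n·σ₀² = 14.8225 + 13·112.1481 = 1472.7478.
Posterior mean = (μ₀/σ₀² + n·x̄/σ²)/(1/σ₀² + n/σ²) = (σ²·μ₀ + σ₀²·n·x̄)/(σ² + n·σ₀²) = (14.8225·68.26 + 112.1481·883.44)/1472.7478 = 100087.901314/1472.7478 = 67.9600.

67.9600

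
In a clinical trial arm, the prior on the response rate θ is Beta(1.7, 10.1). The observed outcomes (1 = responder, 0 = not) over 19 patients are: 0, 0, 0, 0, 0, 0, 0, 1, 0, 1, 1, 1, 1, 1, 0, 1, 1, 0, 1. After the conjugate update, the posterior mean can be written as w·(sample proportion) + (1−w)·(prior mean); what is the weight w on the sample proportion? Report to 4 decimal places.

0.6169

The Beta prior is conjugate to a Binomial/Bernoulli likelihood; the update adds successes to α and failures to β.
Posterior mean = (α₀+k)/(α₀+β₀+n) = [n/(α₀+β₀+n)]·(k/n) + [(α₀+β₀)/(α₀+β₀+n)]·α₀/(α₀+β₀), so only n and the prior enter the weight.
The weight on the data is w = n/(α₀+β₀+n) = 19/(1.7+10.1+19) = 19/30.8 = 0.6169.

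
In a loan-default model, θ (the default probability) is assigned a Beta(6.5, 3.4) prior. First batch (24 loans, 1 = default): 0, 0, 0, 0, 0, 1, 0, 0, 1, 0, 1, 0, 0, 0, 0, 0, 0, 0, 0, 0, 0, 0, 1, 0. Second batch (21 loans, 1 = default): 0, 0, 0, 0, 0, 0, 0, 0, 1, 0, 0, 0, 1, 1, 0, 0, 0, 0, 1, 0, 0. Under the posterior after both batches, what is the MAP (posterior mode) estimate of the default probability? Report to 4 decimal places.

The Beta prior is conjugate to a Binomial/Bernoulli likelihood; the update adds successes to α and failures to β.
After batch 1: Beta(6.5+4, 3.4+20) = Beta(10.5, 23.4).
After batch 2: Beta(10.5+4, 23.4+17) = Beta(14.5, 40.4).
Mode of Beta(a,b) for a,b>1 is (a−1)/(a+b−2) = 13.5/52.9 = 0.2552.

0.2552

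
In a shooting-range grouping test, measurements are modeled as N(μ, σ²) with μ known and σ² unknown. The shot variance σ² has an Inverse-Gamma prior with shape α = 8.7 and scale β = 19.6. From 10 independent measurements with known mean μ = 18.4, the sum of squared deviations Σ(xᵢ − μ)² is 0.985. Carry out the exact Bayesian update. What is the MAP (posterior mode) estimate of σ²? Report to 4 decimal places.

With known mean μ and an Inverse-Gamma(α, β) prior on σ², the Normal likelihood is conjugate: posterior is Inv-Gamma(α + n/2, β + Σ(xᵢ−μ)²/2).
Posterior: Inv-Gamma(8.7 + 10/2, 19.6 + 0.985/2) = Inv-Gamma(13.70, 20.0925).
Mode = β/(α+1) = 20.0925/14.70 = 1.3668.

1.3668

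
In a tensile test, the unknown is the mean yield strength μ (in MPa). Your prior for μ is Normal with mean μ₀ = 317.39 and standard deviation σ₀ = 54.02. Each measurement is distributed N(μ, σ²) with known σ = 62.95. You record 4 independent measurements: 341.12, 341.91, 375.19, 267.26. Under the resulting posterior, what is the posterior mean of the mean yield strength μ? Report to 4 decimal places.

For Normal data with known variance σ², a Normal(μ₀, σ₀²) prior on μ is conjugate. Posterior precision = 1/σ₀² + n/σ²; posterior mean is the precision-weighted average of μ₀ and x̄.
Σxᵢ = 341.12 + 341.91 + 375.19 + 267.26 = 1325.48, so n·x̄ = 1325.48.
σ₀² = 54.02² = 2918.1604, σ² = 62.95² = 3962.7025; σ² + n·σ₀² = 3962.7025 + 4·2918.1604 = 15635.3441.
Posterior mean = (μ₀/σ₀² + n·x̄/σ²)/(1/σ₀² + n/σ²) = (σ²·μ₀ + σ₀²·n·x̄)/(σ² + n·σ₀²) = (3962.7025·317.39 + 2918.1604·1325.48)/15635.3441 = 5125685.393467/15635.3441 = 327.8268.

327.8268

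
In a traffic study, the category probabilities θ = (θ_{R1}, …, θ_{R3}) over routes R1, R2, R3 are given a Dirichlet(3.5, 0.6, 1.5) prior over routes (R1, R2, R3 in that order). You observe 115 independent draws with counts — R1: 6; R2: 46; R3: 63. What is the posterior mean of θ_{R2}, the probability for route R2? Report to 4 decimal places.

0.3864

The Dirichlet prior is conjugate to the Multinomial likelihood: each posterior αⱼ = prior αⱼ + observed count nⱼ.
Posterior concentration: (9.5, 46.6, 64.5), total = 120.6.
E[θ_{R2}|data] = α_{R2}/Σα = 46.6/120.6 = 0.3864.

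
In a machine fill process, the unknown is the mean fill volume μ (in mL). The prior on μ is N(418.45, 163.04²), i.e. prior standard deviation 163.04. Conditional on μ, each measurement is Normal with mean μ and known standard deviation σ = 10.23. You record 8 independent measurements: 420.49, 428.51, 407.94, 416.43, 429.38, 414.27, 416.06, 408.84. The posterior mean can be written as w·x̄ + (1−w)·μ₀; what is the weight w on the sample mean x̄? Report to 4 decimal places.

For Normal data with known variance σ², a Normal(μ₀, σ₀²) prior on μ is conjugate. Posterior precision = 1/σ₀² + n/σ²; posterior mean is the precision-weighted average of μ₀ and x̄.
σ₀² = 163.04² = 26582.0416, σ² = 10.23² = 104.6529. Prior precision 1/σ₀² = 1/26582.0416; data precision n/σ² = 8/104.6529.
w = (n/σ²)/(1/σ₀² + n/σ²) = n·σ₀²/(σ² + n·σ₀²) = 8·26582.0416/(104.6529 + 8·26582.0416) = 212656.3328/212760.9857 = 0.9995.

0.9995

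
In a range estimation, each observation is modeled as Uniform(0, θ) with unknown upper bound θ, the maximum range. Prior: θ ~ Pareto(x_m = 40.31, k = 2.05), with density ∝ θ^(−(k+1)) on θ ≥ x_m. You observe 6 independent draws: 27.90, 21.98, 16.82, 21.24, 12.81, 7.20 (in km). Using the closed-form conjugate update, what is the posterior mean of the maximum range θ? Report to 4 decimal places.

46.0277

A Pareto(scale x_m, shape k) prior on the upper bound θ of Uniform(0, θ) is conjugate: posterior is Pareto(max(x_m, max xᵢ), k + n).
Sample maximum = 27.90; prior scale x_m = 40.31 → posterior scale = max = 40.31.
Posterior shape = 2.05 + 6 = 8.05.
E[θ|data] = k·x_m/(k−1) = 8.05·40.31/7.05 = 46.0277.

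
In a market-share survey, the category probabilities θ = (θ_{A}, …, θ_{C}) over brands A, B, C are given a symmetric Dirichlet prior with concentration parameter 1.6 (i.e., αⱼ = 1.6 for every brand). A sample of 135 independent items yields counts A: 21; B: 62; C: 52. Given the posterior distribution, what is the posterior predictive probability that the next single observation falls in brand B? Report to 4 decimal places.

0.4549

The Dirichlet prior is conjugate to the Multinomial likelihood: each posterior αⱼ = prior αⱼ + observed count nⱼ.
Posterior concentration: (22.6, 63.6, 53.6), total = 139.8.
P(next = B | data) = α_{B}/Σα = 0.4549.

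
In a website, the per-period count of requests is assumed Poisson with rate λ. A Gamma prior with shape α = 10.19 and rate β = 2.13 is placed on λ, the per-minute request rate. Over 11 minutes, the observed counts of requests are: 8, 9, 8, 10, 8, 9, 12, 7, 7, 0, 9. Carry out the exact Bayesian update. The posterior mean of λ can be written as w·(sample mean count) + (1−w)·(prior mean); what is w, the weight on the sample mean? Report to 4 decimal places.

0.8378

With a Gamma(shape α, rate β) prior, the Poisson likelihood is conjugate: the posterior is Gamma(α + ΣXᵢ, β + n).
Posterior mean = (α₀+S)/(β₀+n) = [n/(β₀+n)]·(S/n) + [β₀/(β₀+n)]·(α₀/β₀), so only n and β₀ enter the weight.
Weight on data w = n/(β₀+n) = 11/(2.13+11) = 11/13.13 = 0.8378.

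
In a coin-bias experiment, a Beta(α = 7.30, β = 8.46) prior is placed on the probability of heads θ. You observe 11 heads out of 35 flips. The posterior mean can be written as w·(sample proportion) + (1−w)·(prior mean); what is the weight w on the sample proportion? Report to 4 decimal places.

0.6895

The Beta prior is conjugate to a Binomial/Bernoulli likelihood; the update adds successes to α and failures to β.
Posterior mean = (α₀+k)/(α₀+β₀+n) = [n/(α₀+β₀+n)]·(k/n) + [(α₀+β₀)/(α₀+β₀+n)]·α₀/(α₀+β₀), so only n and the prior enter the weight.
The weight on the data is w = n/(α₀+β₀+n) = 35/(7.30+8.46+35) = 35/50.76 = 0.6895.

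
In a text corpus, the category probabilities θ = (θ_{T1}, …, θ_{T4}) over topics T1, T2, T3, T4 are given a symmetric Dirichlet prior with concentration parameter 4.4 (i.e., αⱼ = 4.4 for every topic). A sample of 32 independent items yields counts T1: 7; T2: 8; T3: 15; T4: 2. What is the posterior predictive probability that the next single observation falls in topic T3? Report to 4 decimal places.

The Dirichlet prior is conjugate to the Multinomial likelihood: each posterior αⱼ = prior αⱼ + observed count nⱼ.
Posterior concentration: (11.4, 12.4, 19.4, 6.4), total = 49.6.
P(next = T3 | data) = α_{T3}/Σα = 0.3911.

0.3911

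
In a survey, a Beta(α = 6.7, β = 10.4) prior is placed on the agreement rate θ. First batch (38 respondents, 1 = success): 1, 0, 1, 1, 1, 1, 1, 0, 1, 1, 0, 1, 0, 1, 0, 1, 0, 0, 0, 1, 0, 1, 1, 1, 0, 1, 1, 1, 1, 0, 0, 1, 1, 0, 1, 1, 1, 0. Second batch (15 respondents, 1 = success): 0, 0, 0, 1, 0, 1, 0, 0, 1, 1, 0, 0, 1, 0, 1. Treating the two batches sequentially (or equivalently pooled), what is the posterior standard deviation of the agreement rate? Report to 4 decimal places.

The Beta prior is conjugate to a Binomial/Bernoulli likelihood; the update adds successes to α and failures to β.
After batch 1: Beta(6.7+24, 10.4+14) = Beta(30.7, 24.4).
After batch 2: Beta(30.7+6, 24.4+9) = Beta(36.7, 33.4).
Var = αβ/((α+β)²(α+β+1)) = 36.7·33.4/(70.1²·71.1) = 0.00350838; SD = √0.00350838 = 0.0592.

0.0592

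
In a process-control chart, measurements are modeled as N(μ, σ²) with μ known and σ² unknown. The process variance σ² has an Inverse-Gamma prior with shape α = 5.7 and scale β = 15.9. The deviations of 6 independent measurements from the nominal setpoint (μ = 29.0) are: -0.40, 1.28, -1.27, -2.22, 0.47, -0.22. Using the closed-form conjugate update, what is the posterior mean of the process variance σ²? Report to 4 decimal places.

With known mean μ and an Inverse-Gamma(α, β) prior on σ², the Normal likelihood is conjugate: posterior is Inv-Gamma(α + n/2, β + Σ(xᵢ−μ)²/2).
Σ(xᵢ−μ)² = (-0.40)² + (1.28)² + (-1.27)² + (-2.22)² + (0.47)² + (-0.22)² = 8.6090.
Posterior: Inv-Gamma(5.7 + 6/2, 15.9 + 8.6090/2) = Inv-Gamma(8.70, 20.20450).
E[σ²|data] = β/(α−1) = 20.20450/7.70 = 2.6240.

2.6240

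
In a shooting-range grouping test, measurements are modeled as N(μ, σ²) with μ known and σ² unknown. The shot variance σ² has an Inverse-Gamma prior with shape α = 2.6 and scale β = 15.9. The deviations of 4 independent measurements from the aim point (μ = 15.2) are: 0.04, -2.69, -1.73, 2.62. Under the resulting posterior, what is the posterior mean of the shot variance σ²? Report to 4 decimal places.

With known mean μ and an Inverse-Gamma(α, β) prior on σ², the Normal likelihood is conjugate: posterior is Inv-Gamma(α + n/2, β + Σ(xᵢ−μ)²/2).
Σ(xᵢ−μ)² = (0.04)² + (-2.69)² + (-1.73)² + (2.62)² = 17.0950.
Posterior: Inv-Gamma(2.6 + 4/2, 15.9 + 17.0950/2) = Inv-Gamma(4.60, 24.44750).
E[σ²|data] = β/(α−1) = 24.44750/3.60 = 6.7910.

6.7910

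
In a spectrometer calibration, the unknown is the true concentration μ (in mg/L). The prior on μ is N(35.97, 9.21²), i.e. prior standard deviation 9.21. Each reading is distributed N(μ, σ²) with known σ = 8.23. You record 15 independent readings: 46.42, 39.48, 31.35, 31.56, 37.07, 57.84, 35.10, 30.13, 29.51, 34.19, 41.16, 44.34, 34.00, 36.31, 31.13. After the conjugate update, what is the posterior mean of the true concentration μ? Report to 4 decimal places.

37.2385

For Normal data with known variance σ², a Normal(μ₀, σ₀²) prior on μ is conjugate. Posterior precision = 1/σ₀² + n/σ²; posterior mean is the precision-weighted average of μ₀ and x̄.
Σxᵢ = 46.42 + 39.48 + 31.35 + 31.56 + 37.07 + 57.84 + 35.10 + 30.13 + 29.51 + 34.19 + 41.16 + 44.34 + 34.00 + 36.31 + 31.13 = 559.59, so n·x̄ = 559.59.
σ₀² = 9.21² = 84.8241, σ² = 8.23² = 67.7329; σ² + n·σ₀² = 67.7329 + 15·84.8241 = 1340.0944.
Posterior mean = (μ₀/σ₀² + n·x̄/σ²)/(1/σ₀² + n/σ²) = (σ²·μ₀ + σ₀²·n·x̄)/(σ² + n·σ₀²) = (67.7329·35.97 + 84.8241·559.59)/1340.0944 = 49903.070532/1340.0944 = 37.2385.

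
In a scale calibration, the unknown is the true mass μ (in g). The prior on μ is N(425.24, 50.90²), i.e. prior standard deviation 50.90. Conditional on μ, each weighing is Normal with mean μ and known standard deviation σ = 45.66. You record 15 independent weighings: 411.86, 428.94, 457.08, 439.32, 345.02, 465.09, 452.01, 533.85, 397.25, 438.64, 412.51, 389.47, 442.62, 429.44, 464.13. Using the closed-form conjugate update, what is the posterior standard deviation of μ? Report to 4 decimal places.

For Normal data with known variance σ², a Normal(μ₀, σ₀²) prior on μ is conjugate. Posterior precision = 1/σ₀² + n/σ²; posterior mean is the precision-weighted average of μ₀ and x̄.
σ₀² = 50.90² = 2590.81, σ² = 45.66² = 2084.8356; σ² + n·σ₀² = 2084.8356 + 15·2590.81 = 40946.9856.
Posterior precision = 1/σ₀² + n/σ² = 1/2590.81 + 15/2084.8356 = (σ² + n·σ₀²)/(σ₀²σ²) = 40946.9856/(2590.81·2084.8356); posterior variance σₙ² = σ₀²σ²/(σ² + n·σ₀²) = 2590.81·2084.8356/40946.9856 = 131.912346.
Posterior SD = √σₙ² = √(2590.81·2084.8356/40946.9856) = 11.4853.

11.4853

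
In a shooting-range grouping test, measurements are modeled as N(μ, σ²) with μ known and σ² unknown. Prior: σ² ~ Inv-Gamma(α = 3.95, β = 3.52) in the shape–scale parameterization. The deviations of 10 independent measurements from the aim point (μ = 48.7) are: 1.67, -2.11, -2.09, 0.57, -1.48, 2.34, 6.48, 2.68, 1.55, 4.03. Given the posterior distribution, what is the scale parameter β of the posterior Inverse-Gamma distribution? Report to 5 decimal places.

With known mean μ and an Inverse-Gamma(α, β) prior on σ², the Normal likelihood is conjugate: posterior is Inv-Gamma(α + n/2, β + Σ(xᵢ−μ)²/2).
Σ(xᵢ−μ)² = (1.67)² + (-2.11)² + (-2.09)² + (0.57)² + (-1.48)² + (2.34)² + (6.48)² + (2.68)² + (1.55)² + (4.03)² = 87.4162.
Posterior: Inv-Gamma(3.95 + 10/2, 3.52 + 87.4162/2) = Inv-Gamma(8.95, 47.22810).
Posterior β = 47.22810.

47.22810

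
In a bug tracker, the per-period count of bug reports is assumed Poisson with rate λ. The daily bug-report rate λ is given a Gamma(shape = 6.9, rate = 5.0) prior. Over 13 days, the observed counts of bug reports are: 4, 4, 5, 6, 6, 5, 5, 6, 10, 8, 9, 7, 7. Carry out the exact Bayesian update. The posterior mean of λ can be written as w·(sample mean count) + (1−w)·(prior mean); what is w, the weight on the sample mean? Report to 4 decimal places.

With a Gamma(shape α, rate β) prior, the Poisson likelihood is conjugate: the posterior is Gamma(α + ΣXᵢ, β + n).
Posterior mean = (α₀+S)/(β₀+n) = [n/(β₀+n)]·(S/n) + [β₀/(β₀+n)]·(α₀/β₀), so only n and β₀ enter the weight.
Weight on data w = n/(β₀+n) = 13/(5.0+13) = 13/18.0 = 0.7222.

0.7222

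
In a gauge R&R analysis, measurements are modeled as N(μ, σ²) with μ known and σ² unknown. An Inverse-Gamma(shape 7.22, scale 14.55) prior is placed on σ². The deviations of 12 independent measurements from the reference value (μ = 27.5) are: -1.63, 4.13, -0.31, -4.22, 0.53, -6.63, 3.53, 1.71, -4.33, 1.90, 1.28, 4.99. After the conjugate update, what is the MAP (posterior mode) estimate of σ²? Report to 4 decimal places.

With known mean μ and an Inverse-Gamma(α, β) prior on σ², the Normal likelihood is conjugate: posterior is Inv-Gamma(α + n/2, β + Σ(xᵢ−μ)²/2).
Σ(xᵢ−μ)² = (-1.63)² + (4.13)² + (-0.31)² + (-4.22)² + (0.53)² + (-6.63)² + (3.53)² + (1.71)² + (-4.33)² + (1.90)² + (1.28)² + (4.99)² = 146.1385.
Posterior: Inv-Gamma(7.22 + 12/2, 14.55 + 146.1385/2) = Inv-Gamma(13.22, 87.61925).
Mode = β/(α+1) = 87.61925/14.22 = 6.1617.

6.1617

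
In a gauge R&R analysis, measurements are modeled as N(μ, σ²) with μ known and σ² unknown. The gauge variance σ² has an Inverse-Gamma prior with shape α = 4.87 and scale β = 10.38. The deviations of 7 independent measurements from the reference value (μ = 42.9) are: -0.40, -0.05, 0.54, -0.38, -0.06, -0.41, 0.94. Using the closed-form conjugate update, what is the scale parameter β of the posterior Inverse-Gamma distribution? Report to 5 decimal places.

11.20690

With known mean μ and an Inverse-Gamma(α, β) prior on σ², the Normal likelihood is conjugate: posterior is Inv-Gamma(α + n/2, β + Σ(xᵢ−μ)²/2).
Σ(xᵢ−μ)² = (-0.40)² + (-0.05)² + (0.54)² + (-0.38)² + (-0.06)² + (-0.41)² + (0.94)² = 1.6538.
Posterior: Inv-Gamma(4.87 + 7/2, 10.38 + 1.6538/2) = Inv-Gamma(8.37, 11.20690).
Posterior β = 11.20690.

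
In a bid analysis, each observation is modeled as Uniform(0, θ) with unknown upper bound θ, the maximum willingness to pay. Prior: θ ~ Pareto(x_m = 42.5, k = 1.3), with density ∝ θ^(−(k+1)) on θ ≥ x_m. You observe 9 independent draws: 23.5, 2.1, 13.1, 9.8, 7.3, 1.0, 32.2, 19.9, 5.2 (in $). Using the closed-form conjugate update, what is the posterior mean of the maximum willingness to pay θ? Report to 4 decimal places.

47.0699

A Pareto(scale x_m, shape k) prior on the upper bound θ of Uniform(0, θ) is conjugate: posterior is Pareto(max(x_m, max xᵢ), k + n).
Sample maximum = 32.2; prior scale x_m = 42.5 → posterior scale = max = 42.5.
Posterior shape = 1.3 + 9 = 10.3.
E[θ|data] = k·x_m/(k−1) = 10.3·42.5/9.3 = 47.0699.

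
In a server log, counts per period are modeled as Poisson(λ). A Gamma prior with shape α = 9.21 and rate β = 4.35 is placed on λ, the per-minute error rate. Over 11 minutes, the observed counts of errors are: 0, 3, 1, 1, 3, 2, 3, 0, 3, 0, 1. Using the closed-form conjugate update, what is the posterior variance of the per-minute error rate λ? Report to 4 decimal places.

With a Gamma(shape α, rate β) prior, the Poisson likelihood is conjugate: the posterior is Gamma(α + ΣXᵢ, β + n).
Sum of counts S = 17 over n = 11 minutes.
Posterior: Gamma(α+S, β+n) = Gamma(9.21+17, 4.35+11) = Gamma(26.21, 15.35).
Var = α/β² = 26.21/15.35² = 0.1112.

0.1112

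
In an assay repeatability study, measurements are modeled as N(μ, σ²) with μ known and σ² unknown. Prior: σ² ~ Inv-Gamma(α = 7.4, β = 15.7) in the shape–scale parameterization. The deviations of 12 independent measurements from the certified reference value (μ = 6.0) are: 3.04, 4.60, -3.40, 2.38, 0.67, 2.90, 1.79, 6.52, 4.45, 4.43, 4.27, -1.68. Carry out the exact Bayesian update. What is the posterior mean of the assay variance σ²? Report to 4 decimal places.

7.8259

With known mean μ and an Inverse-Gamma(α, β) prior on σ², the Normal likelihood is conjugate: posterior is Inv-Gamma(α + n/2, β + Σ(xᵢ−μ)²/2).
Σ(xᵢ−μ)² = (3.04)² + (4.60)² + (-3.40)² + (2.38)² + (0.67)² + (2.90)² + (1.79)² + (6.52)² + (4.45)² + (4.43)² + (4.27)² + (-1.68)² = 162.6821.
Posterior: Inv-Gamma(7.4 + 12/2, 15.7 + 162.6821/2) = Inv-Gamma(13.40, 97.04105).
E[σ²|data] = β/(α−1) = 97.04105/12.40 = 7.8259.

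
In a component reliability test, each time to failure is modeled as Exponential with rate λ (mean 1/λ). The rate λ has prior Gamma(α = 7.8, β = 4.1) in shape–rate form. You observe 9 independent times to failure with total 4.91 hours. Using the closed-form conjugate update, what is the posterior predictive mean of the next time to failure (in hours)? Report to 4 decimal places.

With a Gamma(shape α, rate β) prior on the exponential rate λ, the posterior after n observations with total T = Σxᵢ is Gamma(α+n, β+T).
Posterior: Gamma(7.8+9, 4.1+4.91) = Gamma(16.8, 9.01).
The predictive distribution for the next observation is Lomax; its mean is β/(α−1) = 9.01/15.8 = 0.5703.

0.5703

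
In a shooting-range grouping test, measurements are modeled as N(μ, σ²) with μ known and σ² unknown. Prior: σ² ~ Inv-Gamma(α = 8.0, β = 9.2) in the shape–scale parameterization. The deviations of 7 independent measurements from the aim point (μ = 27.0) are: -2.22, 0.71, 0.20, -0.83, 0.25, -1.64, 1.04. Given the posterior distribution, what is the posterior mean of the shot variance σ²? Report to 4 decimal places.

1.3521

With known mean μ and an Inverse-Gamma(α, β) prior on σ², the Normal likelihood is conjugate: posterior is Inv-Gamma(α + n/2, β + Σ(xᵢ−μ)²/2).
Σ(xᵢ−μ)² = (-2.22)² + (0.71)² + (0.20)² + (-0.83)² + (0.25)² + (-1.64)² + (1.04)² = 9.9951.
Posterior: Inv-Gamma(8.0 + 7/2, 9.2 + 9.9951/2) = Inv-Gamma(11.50, 14.19755).
E[σ²|data] = β/(α−1) = 14.19755/10.50 = 1.3521.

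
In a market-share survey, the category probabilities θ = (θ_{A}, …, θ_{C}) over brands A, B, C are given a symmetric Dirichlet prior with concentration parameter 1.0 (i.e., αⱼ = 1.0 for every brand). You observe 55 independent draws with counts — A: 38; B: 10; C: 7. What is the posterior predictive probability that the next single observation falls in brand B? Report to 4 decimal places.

The Dirichlet prior is conjugate to the Multinomial likelihood: each posterior αⱼ = prior αⱼ + observed count nⱼ.
Posterior concentration: (39.0, 11.0, 8.0), total = 58.0.
P(next = B | data) = α_{B}/Σα = 0.1897.

0.1897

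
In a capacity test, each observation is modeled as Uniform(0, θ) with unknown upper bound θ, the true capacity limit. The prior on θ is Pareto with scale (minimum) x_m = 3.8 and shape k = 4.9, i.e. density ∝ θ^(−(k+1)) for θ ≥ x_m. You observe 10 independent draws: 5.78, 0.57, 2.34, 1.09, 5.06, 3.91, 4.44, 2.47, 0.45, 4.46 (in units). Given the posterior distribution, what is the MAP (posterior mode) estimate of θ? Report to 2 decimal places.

A Pareto(scale x_m, shape k) prior on the upper bound θ of Uniform(0, θ) is conjugate: posterior is Pareto(max(x_m, max xᵢ), k + n).
Sample maximum = 5.78; prior scale x_m = 3.8 → posterior scale = max = 5.78.
Posterior shape = 4.9 + 10 = 14.9.
The Pareto density is decreasing on [x_m, ∞), so the mode is x_m = 5.78.

5.78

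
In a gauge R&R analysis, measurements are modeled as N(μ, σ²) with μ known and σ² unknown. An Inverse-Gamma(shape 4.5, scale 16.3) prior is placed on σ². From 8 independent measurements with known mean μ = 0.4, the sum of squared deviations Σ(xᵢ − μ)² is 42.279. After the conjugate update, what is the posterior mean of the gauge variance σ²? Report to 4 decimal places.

4.9919

With known mean μ and an Inverse-Gamma(α, β) prior on σ², the Normal likelihood is conjugate: posterior is Inv-Gamma(α + n/2, β + Σ(xᵢ−μ)²/2).
Posterior: Inv-Gamma(4.5 + 8/2, 16.3 + 42.279/2) = Inv-Gamma(8.50, 37.4395).
E[σ²|data] = β/(α−1) = 37.4395/7.50 = 4.9919.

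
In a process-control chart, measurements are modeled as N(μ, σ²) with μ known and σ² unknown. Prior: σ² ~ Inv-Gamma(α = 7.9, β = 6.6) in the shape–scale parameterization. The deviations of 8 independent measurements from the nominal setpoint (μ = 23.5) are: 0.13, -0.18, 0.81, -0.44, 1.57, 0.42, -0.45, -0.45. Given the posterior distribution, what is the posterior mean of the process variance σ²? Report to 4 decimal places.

0.7865

With known mean μ and an Inverse-Gamma(α, β) prior on σ², the Normal likelihood is conjugate: posterior is Inv-Gamma(α + n/2, β + Σ(xᵢ−μ)²/2).
Σ(xᵢ−μ)² = (0.13)² + (-0.18)² + (0.81)² + (-0.44)² + (1.57)² + (0.42)² + (-0.45)² + (-0.45)² = 3.9453.
Posterior: Inv-Gamma(7.9 + 8/2, 6.6 + 3.9453/2) = Inv-Gamma(11.90, 8.57265).
E[σ²|data] = β/(α−1) = 8.57265/10.90 = 0.7865.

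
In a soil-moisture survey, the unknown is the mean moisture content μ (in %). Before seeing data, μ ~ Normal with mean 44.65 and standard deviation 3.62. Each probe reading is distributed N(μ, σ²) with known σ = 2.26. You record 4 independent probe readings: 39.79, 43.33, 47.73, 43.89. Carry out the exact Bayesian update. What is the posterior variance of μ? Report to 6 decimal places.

For Normal data with known variance σ², a Normal(μ₀, σ₀²) prior on μ is conjugate. Posterior precision = 1/σ₀² + n/σ²; posterior mean is the precision-weighted average of μ₀ and x̄.
σ₀² = 3.62² = 13.1044, σ² = 2.26² = 5.1076; σ² + n·σ₀² = 5.1076 + 4·13.1044 = 57.5252.
Posterior precision = 1/σ₀² + n/σ² = 1/13.1044 + 4/5.1076 = (σ² + n·σ₀²)/(σ₀²σ²) = 57.5252/(13.1044·5.1076); posterior variance σₙ² = σ₀²σ²/(σ² + n·σ₀²) = 13.1044·5.1076/57.5252 = 1.163525.

1.163525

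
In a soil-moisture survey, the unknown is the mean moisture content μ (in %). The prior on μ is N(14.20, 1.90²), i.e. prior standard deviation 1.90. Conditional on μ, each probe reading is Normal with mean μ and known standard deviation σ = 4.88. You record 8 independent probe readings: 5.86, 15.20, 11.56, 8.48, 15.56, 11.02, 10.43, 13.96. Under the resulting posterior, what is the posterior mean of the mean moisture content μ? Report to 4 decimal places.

12.7250

For Normal data with known variance σ², a Normal(μ₀, σ₀²) prior on μ is conjugate. Posterior precision = 1/σ₀² + n/σ²; posterior mean is the precision-weighted average of μ₀ and x̄.
Σxᵢ = 5.86 + 15.20 + 11.56 + 8.48 + 15.56 + 11.02 + 10.43 + 13.96 = 92.07, so n·x̄ = 92.07.
σ₀² = 1.90² = 3.61, σ² = 4.88² = 23.8144; σ² + n·σ₀² = 23.8144 + 8·3.61 = 52.6944.
Posterior mean = (μ₀/σ₀² + n·x̄/σ²)/(1/σ₀² + n/σ²) = (σ²·μ₀ + σ₀²·n·x̄)/(σ² + n·σ₀²) = (23.8144·14.20 + 3.61·92.07)/52.6944 = 670.53718/52.6944 = 12.7250.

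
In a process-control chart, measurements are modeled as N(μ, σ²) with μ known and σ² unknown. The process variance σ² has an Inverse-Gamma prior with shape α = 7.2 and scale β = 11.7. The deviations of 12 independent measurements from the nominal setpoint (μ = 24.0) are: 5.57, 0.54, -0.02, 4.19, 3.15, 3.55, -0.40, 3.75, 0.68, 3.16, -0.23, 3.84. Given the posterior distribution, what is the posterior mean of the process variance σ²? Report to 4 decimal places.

With known mean μ and an Inverse-Gamma(α, β) prior on σ², the Normal likelihood is conjugate: posterior is Inv-Gamma(α + n/2, β + Σ(xᵢ−μ)²/2).
Σ(xᵢ−μ)² = (5.57)² + (0.54)² + (-0.02)² + (4.19)² + (3.15)² + (3.55)² + (-0.40)² + (3.75)² + (0.68)² + (3.16)² + (-0.23)² + (3.84)² = 110.8670.
Posterior: Inv-Gamma(7.2 + 12/2, 11.7 + 110.8670/2) = Inv-Gamma(13.20, 67.13350).
E[σ²|data] = β/(α−1) = 67.13350/12.20 = 5.5027.

5.5027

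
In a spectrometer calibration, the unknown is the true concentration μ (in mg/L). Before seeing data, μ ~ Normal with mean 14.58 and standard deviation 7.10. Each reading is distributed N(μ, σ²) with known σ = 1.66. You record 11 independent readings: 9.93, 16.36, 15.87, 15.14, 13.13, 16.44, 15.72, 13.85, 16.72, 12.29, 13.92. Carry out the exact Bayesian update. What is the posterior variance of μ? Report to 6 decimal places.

For Normal data with known variance σ², a Normal(μ₀, σ₀²) prior on μ is conjugate. Posterior precision = 1/σ₀² + n/σ²; posterior mean is the precision-weighted average of μ₀ and x̄.
σ₀² = 7.10² = 50.41, σ² = 1.66² = 2.7556; σ² + n·σ₀² = 2.7556 + 11·50.41 = 557.2656.
Posterior precision = 1/σ₀² + n/σ² = 1/50.41 + 11/2.7556 = (σ² + n·σ₀²)/(σ₀²σ²) = 557.2656/(50.41·2.7556); posterior variance σₙ² = σ₀²σ²/(σ² + n·σ₀²) = 50.41·2.7556/557.2656 = 0.249270.

0.249270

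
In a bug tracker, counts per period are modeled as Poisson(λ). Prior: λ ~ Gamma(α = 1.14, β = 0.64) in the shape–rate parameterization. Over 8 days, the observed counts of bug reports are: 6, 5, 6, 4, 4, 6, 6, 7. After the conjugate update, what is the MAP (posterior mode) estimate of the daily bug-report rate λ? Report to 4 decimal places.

With a Gamma(shape α, rate β) prior, the Poisson likelihood is conjugate: the posterior is Gamma(α + ΣXᵢ, β + n).
Sum of counts S = 44 over n = 8 days.
Posterior: Gamma(α+S, β+n) = Gamma(1.14+44, 0.64+8) = Gamma(45.14, 8.64).
Mode of Gamma(α,β) for α≥1 is (α−1)/β = 44.14/8.64 = 5.1088.

5.1088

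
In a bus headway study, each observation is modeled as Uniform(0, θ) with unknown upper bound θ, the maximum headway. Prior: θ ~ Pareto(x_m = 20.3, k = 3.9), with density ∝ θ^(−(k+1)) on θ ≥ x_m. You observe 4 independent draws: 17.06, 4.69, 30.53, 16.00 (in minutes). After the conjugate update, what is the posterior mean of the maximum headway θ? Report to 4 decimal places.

A Pareto(scale x_m, shape k) prior on the upper bound θ of Uniform(0, θ) is conjugate: posterior is Pareto(max(x_m, max xᵢ), k + n).
Sample maximum = 30.53; prior scale x_m = 20.3 → posterior scale = max = 30.53.
Posterior shape = 3.9 + 4 = 7.9.
E[θ|data] = k·x_m/(k−1) = 7.9·30.53/6.9 = 34.9546.

34.9546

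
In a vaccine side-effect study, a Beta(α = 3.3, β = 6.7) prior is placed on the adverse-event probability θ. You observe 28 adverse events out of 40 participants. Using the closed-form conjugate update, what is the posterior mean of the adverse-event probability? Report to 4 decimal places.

The Beta prior is conjugate to a Binomial/Bernoulli likelihood; the update adds successes to α and failures to β.
Posterior: Beta(α+k, β+n−k) = Beta(3.3+28, 6.7+12) = Beta(31.3, 18.7).
Posterior mean = α/(α+β) = 31.3/50.0 = 0.6260.

0.6260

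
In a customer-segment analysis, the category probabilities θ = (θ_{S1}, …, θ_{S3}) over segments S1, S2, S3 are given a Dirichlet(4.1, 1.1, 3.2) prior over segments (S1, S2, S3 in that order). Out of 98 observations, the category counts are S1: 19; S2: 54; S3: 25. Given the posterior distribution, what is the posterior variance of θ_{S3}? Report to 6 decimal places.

0.001814

The Dirichlet prior is conjugate to the Multinomial likelihood: each posterior αⱼ = prior αⱼ + observed count nⱼ.
Posterior concentration: (23.1, 55.1, 28.2), total = 106.4.
Var[θ_j] = α_j(Σα−α_j)/((Σα)²(Σα+1)) = 28.2·78.2/(106.4²·107.4) = 0.001814.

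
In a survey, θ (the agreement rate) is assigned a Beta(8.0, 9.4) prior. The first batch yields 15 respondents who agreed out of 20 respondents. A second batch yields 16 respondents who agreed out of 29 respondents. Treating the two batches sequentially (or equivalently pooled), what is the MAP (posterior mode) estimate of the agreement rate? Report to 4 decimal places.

The Beta prior is conjugate to a Binomial/Bernoulli likelihood; the update adds successes to α and failures to β.
After batch 1: Beta(8.0+15, 9.4+5) = Beta(23.0, 14.4).
After batch 2: Beta(23.0+16, 14.4+13) = Beta(39.0, 27.4).
Mode of Beta(a,b) for a,b>1 is (a−1)/(a+b−2) = 38.0/64.4 = 0.5901.

0.5901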